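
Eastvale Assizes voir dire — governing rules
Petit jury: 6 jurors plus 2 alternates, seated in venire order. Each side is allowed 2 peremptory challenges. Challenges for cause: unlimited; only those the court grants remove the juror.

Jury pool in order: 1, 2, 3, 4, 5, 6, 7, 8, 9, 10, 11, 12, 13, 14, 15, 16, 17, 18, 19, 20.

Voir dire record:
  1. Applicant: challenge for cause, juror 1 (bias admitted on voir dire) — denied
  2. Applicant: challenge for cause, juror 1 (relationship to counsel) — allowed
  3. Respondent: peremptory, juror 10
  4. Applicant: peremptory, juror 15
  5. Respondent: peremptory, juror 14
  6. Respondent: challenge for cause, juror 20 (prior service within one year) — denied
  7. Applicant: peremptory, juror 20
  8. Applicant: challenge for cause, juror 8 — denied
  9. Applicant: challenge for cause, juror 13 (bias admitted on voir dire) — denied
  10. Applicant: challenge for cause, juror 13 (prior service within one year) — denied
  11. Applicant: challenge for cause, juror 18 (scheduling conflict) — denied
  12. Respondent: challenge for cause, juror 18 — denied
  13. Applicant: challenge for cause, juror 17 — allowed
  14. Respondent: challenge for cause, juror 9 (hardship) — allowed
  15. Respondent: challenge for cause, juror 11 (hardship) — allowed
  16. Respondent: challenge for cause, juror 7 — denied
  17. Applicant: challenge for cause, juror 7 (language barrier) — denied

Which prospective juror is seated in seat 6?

7

Removed: #1, #9, #10, #11, #14, #15, #17, #20. (#7, #8, #13, #18 stay — for-cause denied.)
Filling seats in venire order through position 6: #2, #3, #4, #5, #6, #7.
So seat 6 is #7.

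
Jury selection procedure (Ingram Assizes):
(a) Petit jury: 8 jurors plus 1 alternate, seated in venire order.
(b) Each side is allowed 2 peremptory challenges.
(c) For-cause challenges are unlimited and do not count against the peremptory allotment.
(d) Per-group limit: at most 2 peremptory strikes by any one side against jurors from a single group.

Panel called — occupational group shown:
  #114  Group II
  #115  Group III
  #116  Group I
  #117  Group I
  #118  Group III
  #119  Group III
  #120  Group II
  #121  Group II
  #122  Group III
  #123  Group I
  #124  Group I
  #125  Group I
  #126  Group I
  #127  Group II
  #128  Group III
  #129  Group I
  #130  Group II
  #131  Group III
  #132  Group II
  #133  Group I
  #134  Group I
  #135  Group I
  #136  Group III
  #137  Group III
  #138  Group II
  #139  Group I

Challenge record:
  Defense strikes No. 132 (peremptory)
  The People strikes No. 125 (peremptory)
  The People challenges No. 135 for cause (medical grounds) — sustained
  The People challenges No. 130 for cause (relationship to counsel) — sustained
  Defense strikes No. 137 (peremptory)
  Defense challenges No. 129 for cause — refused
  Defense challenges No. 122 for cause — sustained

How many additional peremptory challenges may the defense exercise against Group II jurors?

0

Defense peremptories so far: #132, #137 — 2 of 2 used, 0 left overall.
Against Group II: #132 — 1 used; per-group cap 2 leaves 1.
Binding limit: min(0, 1) = 0.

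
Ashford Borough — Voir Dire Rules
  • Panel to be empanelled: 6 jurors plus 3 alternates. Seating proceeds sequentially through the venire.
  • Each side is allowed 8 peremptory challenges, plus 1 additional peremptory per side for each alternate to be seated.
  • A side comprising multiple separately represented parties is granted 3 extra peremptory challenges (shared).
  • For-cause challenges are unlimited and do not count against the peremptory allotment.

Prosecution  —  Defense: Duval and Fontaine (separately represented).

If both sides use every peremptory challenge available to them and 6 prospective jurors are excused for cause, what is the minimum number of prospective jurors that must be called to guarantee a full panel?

Seats to fill: 6 + 3 alternates = 9.
Peremptories — Prosecution: 8 + 1×3 = 11; Defense: 8 + 1×3 + 3 = 14; total 25.
For-cause removals: 6.
Minimum venire: 9 + 25 + 6 = 40.

40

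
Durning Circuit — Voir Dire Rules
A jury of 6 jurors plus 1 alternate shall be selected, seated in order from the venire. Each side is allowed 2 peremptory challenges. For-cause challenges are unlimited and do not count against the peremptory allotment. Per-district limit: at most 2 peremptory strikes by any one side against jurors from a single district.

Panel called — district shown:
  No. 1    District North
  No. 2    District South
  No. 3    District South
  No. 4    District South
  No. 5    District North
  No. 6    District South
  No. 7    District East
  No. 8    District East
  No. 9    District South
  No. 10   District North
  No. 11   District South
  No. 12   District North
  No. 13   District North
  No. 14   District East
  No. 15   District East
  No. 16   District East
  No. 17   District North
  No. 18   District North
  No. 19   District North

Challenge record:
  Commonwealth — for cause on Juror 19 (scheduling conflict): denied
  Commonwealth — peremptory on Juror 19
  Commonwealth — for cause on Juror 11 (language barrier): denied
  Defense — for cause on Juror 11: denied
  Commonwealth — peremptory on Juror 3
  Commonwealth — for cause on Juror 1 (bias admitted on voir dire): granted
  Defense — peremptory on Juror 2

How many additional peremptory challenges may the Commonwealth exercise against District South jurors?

0

Commonwealth peremptories so far: #19, #3 — 2 of 2 used, 0 left overall.
Against District South: #3 — 1 used; per-district cap 2 leaves 1.
Binding limit: min(0, 1) = 0.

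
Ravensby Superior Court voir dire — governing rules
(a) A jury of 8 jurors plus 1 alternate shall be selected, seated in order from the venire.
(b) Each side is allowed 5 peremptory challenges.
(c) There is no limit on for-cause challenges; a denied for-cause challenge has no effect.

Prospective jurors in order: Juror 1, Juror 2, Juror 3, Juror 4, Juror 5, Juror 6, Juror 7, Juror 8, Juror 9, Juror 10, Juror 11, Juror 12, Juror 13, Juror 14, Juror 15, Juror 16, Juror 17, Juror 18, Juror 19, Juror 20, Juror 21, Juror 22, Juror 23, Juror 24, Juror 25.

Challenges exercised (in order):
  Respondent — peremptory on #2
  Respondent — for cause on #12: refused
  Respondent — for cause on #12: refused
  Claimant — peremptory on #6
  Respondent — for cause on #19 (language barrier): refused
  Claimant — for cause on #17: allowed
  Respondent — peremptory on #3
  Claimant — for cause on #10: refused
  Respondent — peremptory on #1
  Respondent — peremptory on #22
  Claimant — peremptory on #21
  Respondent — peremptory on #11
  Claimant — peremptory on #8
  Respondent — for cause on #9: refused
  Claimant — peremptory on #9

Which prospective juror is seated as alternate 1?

16

Removed: #1, #2, #3, #6, #8, #9, #11, #17, #21, #22. (#10, #12, #19 stay — for-cause denied.)
Seating in order: seats 1–8 → #4, #5, #7, #10, #12, #13, #14, #15; alternates → #16.
So alternate 1 is #16.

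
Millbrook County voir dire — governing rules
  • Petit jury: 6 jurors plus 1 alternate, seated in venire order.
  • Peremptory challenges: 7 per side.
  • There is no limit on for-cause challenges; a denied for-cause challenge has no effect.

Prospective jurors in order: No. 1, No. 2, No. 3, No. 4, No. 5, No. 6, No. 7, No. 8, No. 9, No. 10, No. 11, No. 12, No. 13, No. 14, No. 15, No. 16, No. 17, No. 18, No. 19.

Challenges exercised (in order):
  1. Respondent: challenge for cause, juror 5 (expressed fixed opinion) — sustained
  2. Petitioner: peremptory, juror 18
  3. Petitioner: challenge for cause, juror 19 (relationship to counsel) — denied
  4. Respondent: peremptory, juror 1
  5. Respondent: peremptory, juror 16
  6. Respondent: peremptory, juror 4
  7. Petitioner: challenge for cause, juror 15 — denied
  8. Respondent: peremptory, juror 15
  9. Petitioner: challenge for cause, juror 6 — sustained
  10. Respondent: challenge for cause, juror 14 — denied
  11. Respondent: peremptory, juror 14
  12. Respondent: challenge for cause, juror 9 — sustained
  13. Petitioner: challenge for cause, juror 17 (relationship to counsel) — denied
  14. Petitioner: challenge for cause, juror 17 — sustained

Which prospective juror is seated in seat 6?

11

Removed: #1, #4, #5, #6, #9, #14, #15, #16, #17, #18. (#19 stays — for-cause denied.)
Seating in order: seats 1–6 → #2, #3, #7, #8, #10, #11; alternates → #12.
So seat 6 is #11.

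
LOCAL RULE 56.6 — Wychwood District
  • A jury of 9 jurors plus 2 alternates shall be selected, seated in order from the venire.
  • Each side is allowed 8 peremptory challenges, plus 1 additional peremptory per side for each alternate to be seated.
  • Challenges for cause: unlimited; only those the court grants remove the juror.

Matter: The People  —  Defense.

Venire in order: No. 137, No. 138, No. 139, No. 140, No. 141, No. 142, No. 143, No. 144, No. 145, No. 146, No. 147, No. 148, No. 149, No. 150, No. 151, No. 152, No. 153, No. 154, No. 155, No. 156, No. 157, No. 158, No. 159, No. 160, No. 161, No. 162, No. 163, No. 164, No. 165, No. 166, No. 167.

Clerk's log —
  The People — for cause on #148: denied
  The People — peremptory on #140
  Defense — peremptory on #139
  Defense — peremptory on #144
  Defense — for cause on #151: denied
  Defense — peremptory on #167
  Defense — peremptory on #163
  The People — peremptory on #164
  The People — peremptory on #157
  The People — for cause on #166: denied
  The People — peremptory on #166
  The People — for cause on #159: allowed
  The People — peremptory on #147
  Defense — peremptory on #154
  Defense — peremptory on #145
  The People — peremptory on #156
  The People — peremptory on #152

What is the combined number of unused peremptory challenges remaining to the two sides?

The People allotment: 8 base + 1 × 2 alternates = 10. Defense allotment: 8 base + 1 × 2 alternates = 10.
The People peremptories used: #140, #164, #157, #166, #147, #156, #152 — 7 (for-cause on #148, #166, #159 don't count).
Defense peremptories used: #139, #144, #167, #163, #154, #145 — 6 (the for-cause on #151 doesn't count).
Remaining: (10 − 7) + (10 − 6) = 7.

7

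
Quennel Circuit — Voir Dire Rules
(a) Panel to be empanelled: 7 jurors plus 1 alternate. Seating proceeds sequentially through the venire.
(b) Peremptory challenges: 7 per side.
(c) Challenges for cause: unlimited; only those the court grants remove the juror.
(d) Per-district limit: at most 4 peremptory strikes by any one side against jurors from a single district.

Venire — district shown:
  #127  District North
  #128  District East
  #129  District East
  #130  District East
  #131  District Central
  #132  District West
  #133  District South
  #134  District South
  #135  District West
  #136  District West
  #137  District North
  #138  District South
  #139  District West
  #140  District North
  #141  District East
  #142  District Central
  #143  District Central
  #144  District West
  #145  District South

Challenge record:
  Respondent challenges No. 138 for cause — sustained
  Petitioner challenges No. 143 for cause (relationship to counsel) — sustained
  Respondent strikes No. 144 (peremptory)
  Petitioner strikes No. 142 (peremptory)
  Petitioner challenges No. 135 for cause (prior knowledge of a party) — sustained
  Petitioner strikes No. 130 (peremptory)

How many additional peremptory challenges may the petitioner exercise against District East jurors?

3

Petitioner peremptories so far: #142, #130 — 2 of 7 used, 5 left overall.
Against District East: #130 — 1 used; per-district cap 4 leaves 3.
Binding limit: min(5, 3) = 3.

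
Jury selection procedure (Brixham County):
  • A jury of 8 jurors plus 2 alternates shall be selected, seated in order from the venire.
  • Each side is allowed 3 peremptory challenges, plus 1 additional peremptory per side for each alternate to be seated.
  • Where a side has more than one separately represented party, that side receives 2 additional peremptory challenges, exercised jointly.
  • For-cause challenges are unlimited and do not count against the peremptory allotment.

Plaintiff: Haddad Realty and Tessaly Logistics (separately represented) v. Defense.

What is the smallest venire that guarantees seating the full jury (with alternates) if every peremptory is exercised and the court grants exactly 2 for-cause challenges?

Seats to fill: 8 + 2 alternates = 10.
Peremptories — Plaintiff: 3 + 1×2 + 2 = 7; Defense: 3 + 1×2 = 5; total 12.
For-cause removals: 2.
Minimum venire: 10 + 12 + 2 = 24.

24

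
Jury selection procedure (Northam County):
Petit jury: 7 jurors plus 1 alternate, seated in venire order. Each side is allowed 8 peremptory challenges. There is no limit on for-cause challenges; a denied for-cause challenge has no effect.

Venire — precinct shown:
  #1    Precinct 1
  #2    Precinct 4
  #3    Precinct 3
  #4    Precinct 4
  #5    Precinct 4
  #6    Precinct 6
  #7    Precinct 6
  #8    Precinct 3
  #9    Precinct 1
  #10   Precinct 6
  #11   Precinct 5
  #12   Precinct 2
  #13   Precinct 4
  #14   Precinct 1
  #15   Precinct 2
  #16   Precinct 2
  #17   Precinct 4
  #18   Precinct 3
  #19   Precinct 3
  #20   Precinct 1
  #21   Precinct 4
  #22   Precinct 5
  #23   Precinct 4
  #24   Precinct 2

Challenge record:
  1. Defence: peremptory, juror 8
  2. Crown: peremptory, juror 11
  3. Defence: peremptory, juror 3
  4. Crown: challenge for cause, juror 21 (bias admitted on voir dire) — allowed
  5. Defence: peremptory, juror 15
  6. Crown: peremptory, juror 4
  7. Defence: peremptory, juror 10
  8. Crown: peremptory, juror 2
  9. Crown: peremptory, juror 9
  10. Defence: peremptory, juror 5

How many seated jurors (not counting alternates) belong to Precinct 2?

2

Removed: #2, #3, #4, #5, #8, #9, #10, #11, #15, #21.
Seated jurors 1–7: #1, #6, #7, #12, #13, #14, #16 (alternates #17 not counted).
Of those, in Precinct 2: #12, #16 → 2.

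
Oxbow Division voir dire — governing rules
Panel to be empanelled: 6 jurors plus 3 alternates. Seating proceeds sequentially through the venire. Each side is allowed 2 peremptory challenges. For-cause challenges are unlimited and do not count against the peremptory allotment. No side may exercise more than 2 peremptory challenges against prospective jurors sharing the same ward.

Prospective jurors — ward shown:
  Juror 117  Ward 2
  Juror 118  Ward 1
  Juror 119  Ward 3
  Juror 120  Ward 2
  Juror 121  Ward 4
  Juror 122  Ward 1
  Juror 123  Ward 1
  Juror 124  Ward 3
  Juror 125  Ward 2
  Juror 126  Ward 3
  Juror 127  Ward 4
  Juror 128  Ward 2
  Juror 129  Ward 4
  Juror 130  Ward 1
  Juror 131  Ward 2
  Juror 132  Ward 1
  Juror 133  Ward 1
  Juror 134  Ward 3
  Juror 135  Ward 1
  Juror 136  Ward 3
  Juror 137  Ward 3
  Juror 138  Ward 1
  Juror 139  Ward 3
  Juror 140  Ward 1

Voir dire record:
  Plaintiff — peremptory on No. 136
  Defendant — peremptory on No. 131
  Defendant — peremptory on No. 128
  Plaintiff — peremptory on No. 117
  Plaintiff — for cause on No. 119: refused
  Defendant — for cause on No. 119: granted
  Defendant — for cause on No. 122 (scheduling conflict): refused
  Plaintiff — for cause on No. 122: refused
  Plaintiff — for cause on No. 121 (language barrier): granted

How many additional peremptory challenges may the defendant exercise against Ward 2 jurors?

0

Defendant peremptories so far: #131, #128 — 2 of 2 used, 0 left overall.
Against Ward 2: #131, #128 — 2 used; per-ward cap 2 leaves 0.
Binding limit: min(0, 0) = 0.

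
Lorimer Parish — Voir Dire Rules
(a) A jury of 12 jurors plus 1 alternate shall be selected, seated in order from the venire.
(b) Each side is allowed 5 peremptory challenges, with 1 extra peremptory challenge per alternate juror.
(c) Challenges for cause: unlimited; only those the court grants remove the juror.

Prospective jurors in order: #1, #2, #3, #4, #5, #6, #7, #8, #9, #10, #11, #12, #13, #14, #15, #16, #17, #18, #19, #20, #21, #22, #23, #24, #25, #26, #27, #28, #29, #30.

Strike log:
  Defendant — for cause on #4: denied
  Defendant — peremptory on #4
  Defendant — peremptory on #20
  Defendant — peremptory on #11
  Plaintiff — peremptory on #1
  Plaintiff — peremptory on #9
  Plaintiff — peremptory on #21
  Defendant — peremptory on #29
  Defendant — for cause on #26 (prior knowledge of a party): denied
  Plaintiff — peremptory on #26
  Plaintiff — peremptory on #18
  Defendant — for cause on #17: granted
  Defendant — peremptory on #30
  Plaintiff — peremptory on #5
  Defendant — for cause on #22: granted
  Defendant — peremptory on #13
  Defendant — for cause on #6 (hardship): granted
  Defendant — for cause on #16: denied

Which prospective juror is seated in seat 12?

24

Removed: #1, #4, #5, #6, #9, #11, #13, #17, #18, #20, #21, #22, #26, #29, #30. (#16 stays — for-cause denied.)
Seating in order: seats 1–12 → #2, #3, #7, #8, #10, #12, #14, #15, #16, #19, #23, #24; alternates → #25.
So seat 12 is #24.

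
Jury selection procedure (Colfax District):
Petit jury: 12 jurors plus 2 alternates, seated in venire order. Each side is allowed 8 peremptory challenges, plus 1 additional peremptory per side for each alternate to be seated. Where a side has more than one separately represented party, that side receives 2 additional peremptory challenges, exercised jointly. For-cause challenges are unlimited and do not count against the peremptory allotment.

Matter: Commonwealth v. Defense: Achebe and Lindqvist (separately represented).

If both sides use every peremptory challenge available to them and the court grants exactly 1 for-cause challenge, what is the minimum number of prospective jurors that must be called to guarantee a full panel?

Seats to fill: 12 + 2 alternates = 14.
Peremptories — Commonwealth: 8 + 1×2 = 10; Defense: 8 + 1×2 + 2 = 12; total 22.
For-cause removals: 1.
Minimum venire: 14 + 22 + 1 = 37.

37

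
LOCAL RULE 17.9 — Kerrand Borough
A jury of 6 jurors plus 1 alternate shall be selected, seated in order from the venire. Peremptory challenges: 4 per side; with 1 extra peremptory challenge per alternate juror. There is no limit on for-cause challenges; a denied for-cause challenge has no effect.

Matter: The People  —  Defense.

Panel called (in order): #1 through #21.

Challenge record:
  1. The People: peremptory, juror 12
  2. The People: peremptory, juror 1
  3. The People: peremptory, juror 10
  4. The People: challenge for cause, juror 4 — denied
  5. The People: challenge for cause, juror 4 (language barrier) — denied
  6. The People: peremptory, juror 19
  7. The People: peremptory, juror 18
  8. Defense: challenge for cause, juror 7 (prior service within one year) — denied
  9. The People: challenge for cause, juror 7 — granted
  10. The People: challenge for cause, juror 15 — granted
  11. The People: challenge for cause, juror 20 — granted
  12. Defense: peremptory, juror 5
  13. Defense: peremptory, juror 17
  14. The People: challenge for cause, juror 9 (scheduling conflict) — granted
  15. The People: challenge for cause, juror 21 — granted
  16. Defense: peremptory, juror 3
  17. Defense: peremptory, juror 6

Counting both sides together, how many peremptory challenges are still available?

The People allotment: 4 base + 1 × 1 alternate = 5. Defense allotment: 4 base + 1 × 1 alternate = 5.
The People peremptories used: #12, #1, #10, #19, #18 — 5 (for-cause on #4, #4, #7, #15, #20, #9, #21 don't count).
Defense peremptories used: #5, #17, #3, #6 — 4 (the for-cause on #7 doesn't count).
Remaining: (5 − 5) + (5 − 4) = 1.

1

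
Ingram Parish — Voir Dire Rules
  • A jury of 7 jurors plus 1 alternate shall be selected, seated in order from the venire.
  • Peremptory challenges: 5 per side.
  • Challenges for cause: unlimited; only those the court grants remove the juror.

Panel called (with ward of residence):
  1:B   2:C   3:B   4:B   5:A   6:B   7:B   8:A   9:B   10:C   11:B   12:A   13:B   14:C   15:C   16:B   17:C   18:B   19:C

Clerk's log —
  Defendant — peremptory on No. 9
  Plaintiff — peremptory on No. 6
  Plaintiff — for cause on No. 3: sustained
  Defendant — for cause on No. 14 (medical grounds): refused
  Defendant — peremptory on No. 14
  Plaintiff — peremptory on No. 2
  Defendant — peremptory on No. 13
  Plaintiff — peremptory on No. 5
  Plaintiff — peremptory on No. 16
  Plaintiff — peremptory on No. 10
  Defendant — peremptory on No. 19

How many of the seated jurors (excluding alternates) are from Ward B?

Removed: #2, #3, #5, #6, #9, #10, #13, #14, #16, #19.
Seated jurors 1–7: #1, #4, #7, #8, #11, #12, #15 (alternates #17 not counted).
Of those, in Ward B: #1, #4, #7, #11 → 4.

4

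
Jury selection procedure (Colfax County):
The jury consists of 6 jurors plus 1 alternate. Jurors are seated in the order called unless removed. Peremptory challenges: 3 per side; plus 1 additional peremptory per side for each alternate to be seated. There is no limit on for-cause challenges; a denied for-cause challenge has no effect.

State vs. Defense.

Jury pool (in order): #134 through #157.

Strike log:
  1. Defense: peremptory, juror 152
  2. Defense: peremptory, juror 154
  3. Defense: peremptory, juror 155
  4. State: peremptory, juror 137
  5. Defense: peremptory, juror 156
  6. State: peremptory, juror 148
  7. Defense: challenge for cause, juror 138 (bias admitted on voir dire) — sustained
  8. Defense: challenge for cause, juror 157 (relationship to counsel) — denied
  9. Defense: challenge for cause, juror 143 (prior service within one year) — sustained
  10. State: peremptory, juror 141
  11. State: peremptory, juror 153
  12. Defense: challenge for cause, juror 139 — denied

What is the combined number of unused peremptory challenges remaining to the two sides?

State allotment: 3 base + 1 × 1 alternate = 4. Defense allotment: 3 base + 1 × 1 alternate = 4.
State peremptories used: #137, #148, #141, #153 — 4.
Defense peremptories used: #152, #154, #155, #156 — 4 (for-cause on #138, #157, #143, #139 don't count).
Remaining: (4 − 4) + (4 − 4) = 0.

0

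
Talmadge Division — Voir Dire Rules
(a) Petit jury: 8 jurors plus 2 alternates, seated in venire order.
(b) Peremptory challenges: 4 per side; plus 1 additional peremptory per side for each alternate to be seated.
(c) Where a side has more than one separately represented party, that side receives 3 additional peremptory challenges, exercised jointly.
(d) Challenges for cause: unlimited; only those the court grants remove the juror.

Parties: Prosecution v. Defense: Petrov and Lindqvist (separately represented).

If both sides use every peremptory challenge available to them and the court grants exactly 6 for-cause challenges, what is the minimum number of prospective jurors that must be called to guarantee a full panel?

31

Seats to fill: 8 + 2 alternates = 10.
Peremptories — Prosecution: 4 + 1×2 = 6; Defense: 4 + 1×2 + 3 = 9; total 15.
For-cause removals: 6.
Minimum venire: 10 + 15 + 6 = 31.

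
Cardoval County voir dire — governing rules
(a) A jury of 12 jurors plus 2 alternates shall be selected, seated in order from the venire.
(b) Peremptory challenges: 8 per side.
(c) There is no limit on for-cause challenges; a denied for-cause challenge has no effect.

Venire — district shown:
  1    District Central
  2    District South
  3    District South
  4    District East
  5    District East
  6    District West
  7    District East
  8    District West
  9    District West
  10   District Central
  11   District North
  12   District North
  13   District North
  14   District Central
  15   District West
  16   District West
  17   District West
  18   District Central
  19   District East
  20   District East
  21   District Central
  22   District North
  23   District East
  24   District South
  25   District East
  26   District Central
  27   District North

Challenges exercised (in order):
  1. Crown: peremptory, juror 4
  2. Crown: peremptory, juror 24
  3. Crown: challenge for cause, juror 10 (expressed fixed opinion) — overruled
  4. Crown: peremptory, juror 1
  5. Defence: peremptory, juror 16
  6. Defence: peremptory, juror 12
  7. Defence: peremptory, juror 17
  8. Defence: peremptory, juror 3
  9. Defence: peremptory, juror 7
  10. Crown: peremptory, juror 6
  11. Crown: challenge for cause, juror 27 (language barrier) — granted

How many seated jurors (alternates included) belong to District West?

Removed: #1, #3, #4, #6, #7, #12, #16, #17, #24, #27.
Seated (14 incl. alternates): #2, #5, #8, #9, #10, #11, #13, #14, #15, #18, #19, #20, #21, #22.
Of those, in District West: #8, #9, #15 → 3.

3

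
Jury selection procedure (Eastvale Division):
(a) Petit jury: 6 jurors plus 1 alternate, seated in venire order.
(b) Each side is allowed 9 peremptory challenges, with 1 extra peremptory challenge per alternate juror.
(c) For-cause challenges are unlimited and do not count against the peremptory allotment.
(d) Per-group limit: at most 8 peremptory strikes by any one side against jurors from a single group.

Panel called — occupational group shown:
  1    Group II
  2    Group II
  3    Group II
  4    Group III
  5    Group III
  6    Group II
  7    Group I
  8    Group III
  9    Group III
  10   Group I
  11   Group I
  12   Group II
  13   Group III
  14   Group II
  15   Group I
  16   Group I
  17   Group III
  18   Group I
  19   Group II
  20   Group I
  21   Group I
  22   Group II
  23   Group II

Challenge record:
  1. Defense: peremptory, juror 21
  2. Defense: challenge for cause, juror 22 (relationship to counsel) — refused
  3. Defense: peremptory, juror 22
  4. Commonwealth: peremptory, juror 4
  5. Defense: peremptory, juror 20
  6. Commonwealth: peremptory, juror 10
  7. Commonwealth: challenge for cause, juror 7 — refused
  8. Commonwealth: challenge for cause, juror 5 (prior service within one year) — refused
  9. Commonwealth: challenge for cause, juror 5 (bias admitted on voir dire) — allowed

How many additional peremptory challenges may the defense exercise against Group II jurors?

7

Defense peremptories so far: #21, #22, #20 — 3 of 10 used, 7 left overall.
Against Group II: #22 — 1 used; per-group cap 8 leaves 7.
Binding limit: min(7, 7) = 7.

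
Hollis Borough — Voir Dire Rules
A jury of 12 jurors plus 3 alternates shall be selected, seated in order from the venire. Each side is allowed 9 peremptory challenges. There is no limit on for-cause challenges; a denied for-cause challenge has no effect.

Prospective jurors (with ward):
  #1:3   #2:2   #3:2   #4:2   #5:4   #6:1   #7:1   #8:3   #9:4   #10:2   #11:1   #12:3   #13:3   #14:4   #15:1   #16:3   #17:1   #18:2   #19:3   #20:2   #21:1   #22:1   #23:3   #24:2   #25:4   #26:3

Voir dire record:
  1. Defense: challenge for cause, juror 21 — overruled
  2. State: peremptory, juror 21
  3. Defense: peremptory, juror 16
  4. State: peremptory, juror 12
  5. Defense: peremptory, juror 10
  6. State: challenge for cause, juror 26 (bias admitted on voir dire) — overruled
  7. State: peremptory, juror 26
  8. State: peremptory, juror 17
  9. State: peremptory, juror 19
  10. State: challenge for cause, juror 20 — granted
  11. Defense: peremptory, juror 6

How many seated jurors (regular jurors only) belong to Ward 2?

Removed: #6, #10, #12, #16, #17, #19, #20, #21, #26.
Seated jurors 1–12: #1, #2, #3, #4, #5, #7, #8, #9, #11, #13, #14, #15 (alternates #18, #22, #23 not counted).
Of those, in Ward 2: #2, #3, #4 → 3.

3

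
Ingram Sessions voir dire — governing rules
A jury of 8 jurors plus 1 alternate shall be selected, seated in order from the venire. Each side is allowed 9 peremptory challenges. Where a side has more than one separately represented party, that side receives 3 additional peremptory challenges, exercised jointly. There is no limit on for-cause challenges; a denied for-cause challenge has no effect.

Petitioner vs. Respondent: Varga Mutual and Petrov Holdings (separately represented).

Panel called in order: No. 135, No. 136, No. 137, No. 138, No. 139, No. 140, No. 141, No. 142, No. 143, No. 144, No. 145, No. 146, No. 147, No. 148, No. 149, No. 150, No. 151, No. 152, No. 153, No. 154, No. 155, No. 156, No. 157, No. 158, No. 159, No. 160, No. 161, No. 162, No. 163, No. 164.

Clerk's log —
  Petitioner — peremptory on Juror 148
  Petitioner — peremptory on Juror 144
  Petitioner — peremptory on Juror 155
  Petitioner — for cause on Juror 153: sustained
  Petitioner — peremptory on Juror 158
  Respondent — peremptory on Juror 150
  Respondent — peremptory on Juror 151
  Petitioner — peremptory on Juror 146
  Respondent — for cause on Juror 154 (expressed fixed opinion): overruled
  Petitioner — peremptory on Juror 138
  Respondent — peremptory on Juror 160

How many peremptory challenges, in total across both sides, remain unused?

12

Petitioner allotment: 9. Respondent allotment: 9 base + 3 multi-party = 12.
Petitioner peremptories used: #148, #144, #155, #158, #146, #138 — 6 (the for-cause on #153 doesn't count).
Respondent peremptories used: #150, #151, #160 — 3 (the for-cause on #154 doesn't count).
Remaining: (9 − 6) + (12 − 3) = 12.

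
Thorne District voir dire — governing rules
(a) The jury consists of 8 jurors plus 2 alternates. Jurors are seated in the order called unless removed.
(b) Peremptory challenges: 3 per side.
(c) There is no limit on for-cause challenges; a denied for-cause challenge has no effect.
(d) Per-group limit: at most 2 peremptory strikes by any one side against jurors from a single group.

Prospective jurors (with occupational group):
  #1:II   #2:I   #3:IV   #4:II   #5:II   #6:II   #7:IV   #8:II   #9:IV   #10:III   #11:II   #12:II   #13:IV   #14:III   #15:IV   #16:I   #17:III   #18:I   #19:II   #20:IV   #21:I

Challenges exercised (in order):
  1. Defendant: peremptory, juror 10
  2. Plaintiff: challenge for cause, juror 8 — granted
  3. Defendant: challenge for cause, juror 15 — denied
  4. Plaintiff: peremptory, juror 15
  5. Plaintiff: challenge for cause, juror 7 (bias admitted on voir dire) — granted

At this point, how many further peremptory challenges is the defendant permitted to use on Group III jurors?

1

Defendant peremptories so far: #10 — 1 of 3 used, 2 left overall.
Against Group III: #10 — 1 used; per-group cap 2 leaves 1.
Binding limit: min(2, 1) = 1.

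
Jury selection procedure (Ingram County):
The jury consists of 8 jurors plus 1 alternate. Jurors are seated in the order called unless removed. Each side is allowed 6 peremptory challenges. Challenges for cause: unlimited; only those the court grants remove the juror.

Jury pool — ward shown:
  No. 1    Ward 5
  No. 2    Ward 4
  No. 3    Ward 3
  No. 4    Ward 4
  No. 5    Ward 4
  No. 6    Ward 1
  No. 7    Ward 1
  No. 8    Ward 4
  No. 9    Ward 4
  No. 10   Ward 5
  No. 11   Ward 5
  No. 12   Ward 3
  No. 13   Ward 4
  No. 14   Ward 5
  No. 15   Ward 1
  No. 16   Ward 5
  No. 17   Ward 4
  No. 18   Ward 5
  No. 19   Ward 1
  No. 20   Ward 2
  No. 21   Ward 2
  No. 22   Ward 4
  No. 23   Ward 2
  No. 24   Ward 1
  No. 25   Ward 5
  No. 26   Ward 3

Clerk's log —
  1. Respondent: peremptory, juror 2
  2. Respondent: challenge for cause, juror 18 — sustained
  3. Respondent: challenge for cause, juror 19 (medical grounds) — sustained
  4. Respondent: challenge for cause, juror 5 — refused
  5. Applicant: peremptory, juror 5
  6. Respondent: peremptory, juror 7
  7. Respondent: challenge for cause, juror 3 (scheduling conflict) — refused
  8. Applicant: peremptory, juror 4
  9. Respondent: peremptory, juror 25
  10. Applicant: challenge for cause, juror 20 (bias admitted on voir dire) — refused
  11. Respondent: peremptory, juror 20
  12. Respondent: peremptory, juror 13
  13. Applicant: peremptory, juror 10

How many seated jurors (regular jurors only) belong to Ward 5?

3

Removed: #2, #4, #5, #7, #10, #13, #18, #19, #20, #25.
Seated jurors 1–8: #1, #3, #6, #8, #9, #11, #12, #14 (alternates #15 not counted).
Of those, in Ward 5: #1, #11, #14 → 3.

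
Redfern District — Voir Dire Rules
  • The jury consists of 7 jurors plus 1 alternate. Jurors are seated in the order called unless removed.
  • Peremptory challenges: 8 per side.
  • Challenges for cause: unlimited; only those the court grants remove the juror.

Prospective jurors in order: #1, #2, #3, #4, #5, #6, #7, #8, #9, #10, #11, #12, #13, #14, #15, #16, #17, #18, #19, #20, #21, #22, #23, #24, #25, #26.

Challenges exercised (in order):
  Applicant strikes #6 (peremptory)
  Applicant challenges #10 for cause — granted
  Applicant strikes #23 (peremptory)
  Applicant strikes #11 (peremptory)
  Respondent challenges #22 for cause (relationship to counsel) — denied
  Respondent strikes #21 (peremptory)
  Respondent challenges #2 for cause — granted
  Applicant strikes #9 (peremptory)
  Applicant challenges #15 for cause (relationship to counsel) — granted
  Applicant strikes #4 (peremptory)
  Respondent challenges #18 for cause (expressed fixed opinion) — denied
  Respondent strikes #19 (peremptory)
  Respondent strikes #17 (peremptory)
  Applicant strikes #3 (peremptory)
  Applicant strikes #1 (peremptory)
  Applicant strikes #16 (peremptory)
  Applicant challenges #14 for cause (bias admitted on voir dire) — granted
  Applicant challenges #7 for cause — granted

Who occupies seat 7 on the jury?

22

Removed: #1, #2, #3, #4, #6, #7, #9, #10, #11, #14, #15, #16, #17, #19, #21, #23. (#18, #22 stay — for-cause denied.)
Filling seats in venire order through position 7: #5, #8, #12, #13, #18, #20, #22.
So seat 7 is #22.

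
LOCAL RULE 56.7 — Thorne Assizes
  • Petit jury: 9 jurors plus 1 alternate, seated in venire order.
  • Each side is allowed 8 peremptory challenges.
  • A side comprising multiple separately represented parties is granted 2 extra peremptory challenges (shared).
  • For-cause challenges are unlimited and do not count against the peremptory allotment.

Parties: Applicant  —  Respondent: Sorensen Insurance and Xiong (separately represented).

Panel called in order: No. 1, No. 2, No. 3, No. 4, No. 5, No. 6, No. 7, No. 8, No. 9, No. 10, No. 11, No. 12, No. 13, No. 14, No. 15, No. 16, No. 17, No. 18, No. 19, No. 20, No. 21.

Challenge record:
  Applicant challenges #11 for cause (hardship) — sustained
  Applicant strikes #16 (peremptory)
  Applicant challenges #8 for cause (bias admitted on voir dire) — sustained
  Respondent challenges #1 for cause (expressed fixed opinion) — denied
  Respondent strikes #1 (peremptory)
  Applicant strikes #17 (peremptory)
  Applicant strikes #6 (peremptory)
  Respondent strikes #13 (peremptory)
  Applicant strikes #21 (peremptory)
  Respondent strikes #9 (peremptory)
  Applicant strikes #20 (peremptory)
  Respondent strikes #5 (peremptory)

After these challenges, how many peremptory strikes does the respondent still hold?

Respondent allotment: 8 base + 2 multi-party = 10.
Respondent peremptories used: #1, #13, #9, #5 — 4 (the for-cause on #1 doesn't count).
Remaining: 10 − 4 = 6.

6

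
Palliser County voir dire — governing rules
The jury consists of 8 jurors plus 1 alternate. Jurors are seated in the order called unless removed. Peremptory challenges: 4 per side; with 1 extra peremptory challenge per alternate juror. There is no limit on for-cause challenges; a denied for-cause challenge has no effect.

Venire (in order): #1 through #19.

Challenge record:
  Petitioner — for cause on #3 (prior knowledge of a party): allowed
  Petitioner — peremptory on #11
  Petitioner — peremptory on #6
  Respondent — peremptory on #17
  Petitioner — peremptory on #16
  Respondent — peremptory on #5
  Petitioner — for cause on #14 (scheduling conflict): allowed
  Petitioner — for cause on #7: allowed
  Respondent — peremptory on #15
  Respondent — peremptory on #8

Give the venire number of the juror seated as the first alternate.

Removed: #3, #5, #6, #7, #8, #11, #14, #15, #16, #17.
Seating in order: seats 1–8 → #1, #2, #4, #9, #10, #12, #13, #18; alternates → #19.
So alternate 1 is #19.

19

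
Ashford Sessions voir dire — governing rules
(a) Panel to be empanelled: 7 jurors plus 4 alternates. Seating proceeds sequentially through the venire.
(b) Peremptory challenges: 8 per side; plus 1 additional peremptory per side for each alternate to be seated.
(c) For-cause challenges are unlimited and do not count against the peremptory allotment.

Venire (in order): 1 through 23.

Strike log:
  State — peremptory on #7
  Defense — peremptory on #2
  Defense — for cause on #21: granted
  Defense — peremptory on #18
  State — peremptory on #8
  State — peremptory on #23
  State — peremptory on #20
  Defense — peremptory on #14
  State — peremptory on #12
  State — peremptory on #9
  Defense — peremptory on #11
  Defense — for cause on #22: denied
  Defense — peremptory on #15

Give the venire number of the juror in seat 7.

13

Removed: #2, #7, #8, #9, #11, #12, #14, #15, #18, #20, #21, #23. (#22 stays — for-cause denied.)
Seating in order: seats 1–7 → #1, #3, #4, #5, #6, #10, #13; alternates → #16, #17, #19, #22.
So seat 7 is #13.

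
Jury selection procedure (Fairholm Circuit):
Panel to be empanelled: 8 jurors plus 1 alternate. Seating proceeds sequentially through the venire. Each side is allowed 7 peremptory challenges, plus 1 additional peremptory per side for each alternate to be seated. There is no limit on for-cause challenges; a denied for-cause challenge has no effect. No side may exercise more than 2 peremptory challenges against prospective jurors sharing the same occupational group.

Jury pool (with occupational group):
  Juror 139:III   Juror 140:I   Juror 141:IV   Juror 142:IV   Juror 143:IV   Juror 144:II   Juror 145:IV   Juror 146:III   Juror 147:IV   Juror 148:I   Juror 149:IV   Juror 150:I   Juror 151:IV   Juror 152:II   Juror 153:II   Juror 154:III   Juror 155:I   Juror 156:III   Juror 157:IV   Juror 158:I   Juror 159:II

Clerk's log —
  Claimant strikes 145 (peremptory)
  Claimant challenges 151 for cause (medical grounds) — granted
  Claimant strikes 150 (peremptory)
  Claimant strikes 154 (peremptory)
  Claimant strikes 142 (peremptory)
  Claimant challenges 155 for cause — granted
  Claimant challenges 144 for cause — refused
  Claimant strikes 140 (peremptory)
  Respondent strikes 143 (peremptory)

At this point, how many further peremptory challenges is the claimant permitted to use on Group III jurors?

1

Claimant peremptories so far: #145, #150, #154, #142, #140 — 5 of 8 used, 3 left overall.
Against Group III: #154 — 1 used; per-group cap 2 leaves 1.
Binding limit: min(3, 1) = 1.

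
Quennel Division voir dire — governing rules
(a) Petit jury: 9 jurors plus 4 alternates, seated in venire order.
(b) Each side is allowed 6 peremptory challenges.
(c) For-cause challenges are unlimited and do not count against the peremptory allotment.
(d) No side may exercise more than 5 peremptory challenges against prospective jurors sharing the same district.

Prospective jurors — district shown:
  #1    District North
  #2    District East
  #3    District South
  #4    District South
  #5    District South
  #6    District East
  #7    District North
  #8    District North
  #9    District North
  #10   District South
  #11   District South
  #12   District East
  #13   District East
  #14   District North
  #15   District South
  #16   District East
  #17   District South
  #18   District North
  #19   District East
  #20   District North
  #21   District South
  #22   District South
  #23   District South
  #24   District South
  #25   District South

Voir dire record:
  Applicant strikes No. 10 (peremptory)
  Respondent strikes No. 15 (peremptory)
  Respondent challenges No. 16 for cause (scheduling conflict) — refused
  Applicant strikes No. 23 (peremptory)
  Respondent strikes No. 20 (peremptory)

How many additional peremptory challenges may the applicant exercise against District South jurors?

3

Applicant peremptories so far: #10, #23 — 2 of 6 used, 4 left overall.
Against District South: #10, #23 — 2 used; per-district cap 5 leaves 3.
Binding limit: min(4, 3) = 3.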